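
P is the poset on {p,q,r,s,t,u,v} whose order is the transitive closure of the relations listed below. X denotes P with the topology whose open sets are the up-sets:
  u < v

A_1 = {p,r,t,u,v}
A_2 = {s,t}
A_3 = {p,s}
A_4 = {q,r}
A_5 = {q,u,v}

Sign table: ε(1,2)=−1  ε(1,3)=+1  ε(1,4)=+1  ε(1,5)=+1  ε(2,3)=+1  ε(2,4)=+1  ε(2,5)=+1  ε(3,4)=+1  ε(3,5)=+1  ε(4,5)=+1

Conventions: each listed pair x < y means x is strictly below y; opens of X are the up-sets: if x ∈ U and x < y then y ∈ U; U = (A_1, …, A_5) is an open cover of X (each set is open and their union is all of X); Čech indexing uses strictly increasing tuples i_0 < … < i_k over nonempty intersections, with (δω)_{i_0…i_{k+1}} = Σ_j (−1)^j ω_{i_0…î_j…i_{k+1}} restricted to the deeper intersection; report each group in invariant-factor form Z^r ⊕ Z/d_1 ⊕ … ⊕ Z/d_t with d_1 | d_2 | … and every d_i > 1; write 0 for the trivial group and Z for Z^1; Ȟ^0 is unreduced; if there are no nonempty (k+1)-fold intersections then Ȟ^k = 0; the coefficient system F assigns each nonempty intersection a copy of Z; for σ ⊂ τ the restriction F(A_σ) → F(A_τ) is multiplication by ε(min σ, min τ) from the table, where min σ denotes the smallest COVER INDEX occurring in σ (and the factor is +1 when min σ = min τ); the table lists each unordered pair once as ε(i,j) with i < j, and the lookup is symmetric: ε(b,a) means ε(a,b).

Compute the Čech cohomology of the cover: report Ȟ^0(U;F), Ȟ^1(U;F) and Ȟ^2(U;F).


Ȟ^0 = 0,  Ȟ^1 = Z ⊕ Z/2,  Ȟ^2 = 0

nonempty intersections:
  A12={t} A13={p} A14={r} A15={u,v} A23={s} A45={q}
C dims 5,6; δ0: rk 5, SNF 1^4·2
Ȟ^0: (5−5)−0=0 ⇒ 0
Ȟ^1: (6−0)−5=1 plus torsion [2] ⇒ Z ⊕ Z/2
Ȟ^2: (0−0)−0=0 ⇒ 0


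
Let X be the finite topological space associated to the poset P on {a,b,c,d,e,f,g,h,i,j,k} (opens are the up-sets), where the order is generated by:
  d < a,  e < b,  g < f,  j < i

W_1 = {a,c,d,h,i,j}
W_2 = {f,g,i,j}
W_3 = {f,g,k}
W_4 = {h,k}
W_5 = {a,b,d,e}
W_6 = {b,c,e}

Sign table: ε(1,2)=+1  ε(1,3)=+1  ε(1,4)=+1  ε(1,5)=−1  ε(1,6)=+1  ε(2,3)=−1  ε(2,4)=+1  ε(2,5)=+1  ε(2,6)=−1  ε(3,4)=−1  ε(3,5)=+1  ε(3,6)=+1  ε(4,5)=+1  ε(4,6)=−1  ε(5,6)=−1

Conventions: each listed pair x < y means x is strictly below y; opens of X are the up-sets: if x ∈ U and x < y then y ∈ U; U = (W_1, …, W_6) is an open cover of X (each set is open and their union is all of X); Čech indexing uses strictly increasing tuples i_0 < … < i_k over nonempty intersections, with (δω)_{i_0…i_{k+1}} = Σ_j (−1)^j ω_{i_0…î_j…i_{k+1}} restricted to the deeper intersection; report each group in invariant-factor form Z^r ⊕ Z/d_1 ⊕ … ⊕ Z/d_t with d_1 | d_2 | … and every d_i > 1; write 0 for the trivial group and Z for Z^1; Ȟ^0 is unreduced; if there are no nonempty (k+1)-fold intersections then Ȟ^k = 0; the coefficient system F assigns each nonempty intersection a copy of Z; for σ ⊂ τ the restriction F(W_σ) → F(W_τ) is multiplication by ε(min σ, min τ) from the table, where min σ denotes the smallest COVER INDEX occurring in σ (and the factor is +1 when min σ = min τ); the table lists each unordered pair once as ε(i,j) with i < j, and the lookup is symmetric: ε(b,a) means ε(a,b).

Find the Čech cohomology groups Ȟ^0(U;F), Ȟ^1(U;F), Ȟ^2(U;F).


Ȟ^0 = Z; Ȟ^1 = Z^2; Ȟ^2 = 0

cover nerve:
  W12={i,j} W14={h} W15={a,d} W16={c} W23={f,g} W34={k} W56={b,e}
C dims 6,7; δ0: rk 5, SNF 1^5
Ȟ^0: (6−5)−0=1 ⇒ Z
Ȟ^1: (7−0)−5=2 ⇒ Z^2
Ȟ^2: (0−0)−0=0 ⇒ 0


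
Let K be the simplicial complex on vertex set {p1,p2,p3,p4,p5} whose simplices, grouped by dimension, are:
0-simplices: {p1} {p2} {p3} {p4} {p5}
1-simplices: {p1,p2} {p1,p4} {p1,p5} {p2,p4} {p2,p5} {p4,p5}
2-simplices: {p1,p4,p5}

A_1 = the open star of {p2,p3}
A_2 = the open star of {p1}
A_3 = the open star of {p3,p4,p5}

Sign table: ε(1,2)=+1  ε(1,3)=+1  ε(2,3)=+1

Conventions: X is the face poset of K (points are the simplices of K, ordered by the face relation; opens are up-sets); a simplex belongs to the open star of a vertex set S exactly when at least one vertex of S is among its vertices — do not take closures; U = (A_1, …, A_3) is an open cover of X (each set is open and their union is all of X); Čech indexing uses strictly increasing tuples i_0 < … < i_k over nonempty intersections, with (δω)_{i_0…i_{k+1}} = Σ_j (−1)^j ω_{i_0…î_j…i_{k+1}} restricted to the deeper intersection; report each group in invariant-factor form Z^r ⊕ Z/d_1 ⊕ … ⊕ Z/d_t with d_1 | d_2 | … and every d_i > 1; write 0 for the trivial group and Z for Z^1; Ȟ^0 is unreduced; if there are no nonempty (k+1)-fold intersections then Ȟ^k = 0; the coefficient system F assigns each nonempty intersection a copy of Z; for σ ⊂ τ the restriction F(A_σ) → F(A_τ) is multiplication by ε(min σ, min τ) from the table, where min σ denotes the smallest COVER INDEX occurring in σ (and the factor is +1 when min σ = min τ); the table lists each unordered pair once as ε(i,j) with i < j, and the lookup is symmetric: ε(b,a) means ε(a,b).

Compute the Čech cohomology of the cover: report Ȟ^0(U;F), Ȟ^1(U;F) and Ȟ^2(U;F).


Ȟ^0 ≅ Z; Ȟ^1 ≅ Z; Ȟ^2 ≅ 0

nonempty overlaps:
  A1={{p2},{p3},{p1,p2},{p2,p4},{p2,p5}} A2={{p1},{p1,p2},{p1,p4},{p1,p5},{p1,p4,p5}} A3={{p3},{p4},{p5},{p1,p4},{p1,p5},{p2,p4},{p2,p5},{p4,p5},{p1,p4,p5}}
  A12={{p1,p2}} A13={{p3},{p2,p4},{p2,p5}} A23={{p1,p4},{p1,p5},{p1,p4,p5}}
C dims 3,3; δ0: rk 2, SNF 1^2
degree 0: 3−2−0 = 1 → Ȟ^0 ≅ Z
degree 1: 3−0−2 = 1 → Ȟ^1 ≅ Z
degree 2: 0−0−0 = 0 → Ȟ^2 ≅ 0


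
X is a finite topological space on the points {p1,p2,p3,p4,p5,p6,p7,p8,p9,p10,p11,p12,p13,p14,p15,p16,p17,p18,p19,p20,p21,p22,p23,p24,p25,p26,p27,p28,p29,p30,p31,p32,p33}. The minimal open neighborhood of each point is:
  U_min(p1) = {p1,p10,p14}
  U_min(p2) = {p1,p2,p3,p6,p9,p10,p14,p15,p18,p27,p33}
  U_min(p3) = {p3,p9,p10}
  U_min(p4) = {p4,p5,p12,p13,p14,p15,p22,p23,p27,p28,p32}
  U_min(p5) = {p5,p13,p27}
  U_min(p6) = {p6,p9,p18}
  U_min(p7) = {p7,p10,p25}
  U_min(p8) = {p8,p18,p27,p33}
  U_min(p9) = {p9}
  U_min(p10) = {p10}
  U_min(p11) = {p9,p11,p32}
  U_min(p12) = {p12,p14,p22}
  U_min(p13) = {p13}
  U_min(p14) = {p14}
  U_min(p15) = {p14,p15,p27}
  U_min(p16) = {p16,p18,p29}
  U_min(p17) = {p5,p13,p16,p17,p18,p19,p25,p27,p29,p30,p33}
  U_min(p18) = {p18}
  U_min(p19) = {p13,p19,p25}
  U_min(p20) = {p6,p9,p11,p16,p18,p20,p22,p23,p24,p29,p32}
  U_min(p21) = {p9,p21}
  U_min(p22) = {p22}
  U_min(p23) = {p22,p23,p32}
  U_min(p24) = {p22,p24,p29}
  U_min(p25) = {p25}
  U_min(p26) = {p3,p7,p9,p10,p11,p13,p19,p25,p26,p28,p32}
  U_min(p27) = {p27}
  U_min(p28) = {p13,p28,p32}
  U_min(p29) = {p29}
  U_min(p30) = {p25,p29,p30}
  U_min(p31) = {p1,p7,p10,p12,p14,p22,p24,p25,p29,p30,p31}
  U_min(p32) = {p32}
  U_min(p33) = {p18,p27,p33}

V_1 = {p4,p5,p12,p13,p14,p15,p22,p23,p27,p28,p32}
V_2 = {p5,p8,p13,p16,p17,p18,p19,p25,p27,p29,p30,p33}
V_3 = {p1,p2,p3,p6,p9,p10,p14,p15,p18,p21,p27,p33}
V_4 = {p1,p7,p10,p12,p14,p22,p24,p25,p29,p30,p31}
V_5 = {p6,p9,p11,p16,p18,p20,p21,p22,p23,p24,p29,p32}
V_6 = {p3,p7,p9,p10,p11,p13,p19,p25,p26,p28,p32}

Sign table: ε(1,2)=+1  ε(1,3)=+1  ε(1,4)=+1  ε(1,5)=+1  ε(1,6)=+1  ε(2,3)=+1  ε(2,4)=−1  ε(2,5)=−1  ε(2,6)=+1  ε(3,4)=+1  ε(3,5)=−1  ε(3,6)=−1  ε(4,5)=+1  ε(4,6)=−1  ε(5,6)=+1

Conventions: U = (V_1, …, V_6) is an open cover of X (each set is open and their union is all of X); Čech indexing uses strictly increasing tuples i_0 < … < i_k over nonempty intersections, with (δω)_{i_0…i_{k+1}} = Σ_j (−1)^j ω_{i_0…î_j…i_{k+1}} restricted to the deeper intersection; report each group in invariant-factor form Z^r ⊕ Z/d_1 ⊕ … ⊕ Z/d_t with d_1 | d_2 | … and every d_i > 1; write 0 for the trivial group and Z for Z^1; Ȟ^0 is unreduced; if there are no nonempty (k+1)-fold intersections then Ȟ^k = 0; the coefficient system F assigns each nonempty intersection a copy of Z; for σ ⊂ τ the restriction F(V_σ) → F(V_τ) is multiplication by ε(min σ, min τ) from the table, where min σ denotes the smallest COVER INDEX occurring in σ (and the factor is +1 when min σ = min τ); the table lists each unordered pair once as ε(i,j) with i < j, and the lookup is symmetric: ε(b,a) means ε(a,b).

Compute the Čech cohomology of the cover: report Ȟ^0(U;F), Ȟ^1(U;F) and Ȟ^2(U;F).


Ȟ^0 = 0; Ȟ^1 = Z/2; Ȟ^2 = Z

nonempty intersections:
  V12={p5,p13,p27} V13={p14,p15,p27} V14={p12,p14,p22} V15={p22,p23,p32} V16={p13,p28,p32} V23={p18,p27,p33} V24={p25,p29,p30} V25={p16,p18,p29} V26={p13,p19,p25} V34={p1,p10,p14} V35={p6,p9,p18,p21} V36={p3,p9,p10} V45={p22,p24,p29} V46={p7,p10,p25} V56={p9,p11,p32}
  V123={p27} V126={p13} V134={p14} V145={p22} V156={p32} V235={p18} V245={p29} V246={p25} V346={p10} V356={p9}
C dims 6,15,10; δ0: rk 6, SNF 1^5·2; δ1: rk 9, SNF 1^9
Ȟ^0: (6−6)−0=0 ⇒ 0
Ȟ^1: (15−9)−6=0 plus torsion [2] ⇒ Z/2
Ȟ^2: (10−0)−9=1 ⇒ Z


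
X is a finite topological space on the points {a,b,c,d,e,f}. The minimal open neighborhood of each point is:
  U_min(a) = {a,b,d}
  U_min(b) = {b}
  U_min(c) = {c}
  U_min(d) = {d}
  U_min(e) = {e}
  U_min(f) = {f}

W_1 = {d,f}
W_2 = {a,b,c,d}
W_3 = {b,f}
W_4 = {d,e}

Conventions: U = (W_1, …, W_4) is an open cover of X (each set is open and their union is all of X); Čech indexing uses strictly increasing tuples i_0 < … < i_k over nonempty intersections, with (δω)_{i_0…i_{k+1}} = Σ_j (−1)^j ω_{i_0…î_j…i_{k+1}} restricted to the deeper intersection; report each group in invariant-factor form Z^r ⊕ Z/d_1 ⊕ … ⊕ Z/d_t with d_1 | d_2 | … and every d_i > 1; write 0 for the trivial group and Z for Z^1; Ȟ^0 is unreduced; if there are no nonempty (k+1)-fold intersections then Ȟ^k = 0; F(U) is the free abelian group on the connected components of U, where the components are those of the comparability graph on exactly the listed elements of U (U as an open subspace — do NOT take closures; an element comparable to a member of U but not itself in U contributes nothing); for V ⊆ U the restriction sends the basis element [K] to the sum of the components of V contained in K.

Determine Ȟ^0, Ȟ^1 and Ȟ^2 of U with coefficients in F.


Ȟ^0 = Z^4; Ȟ^1 = 0; Ȟ^2 = 0

nerve of the cover:
  W12={d} W13={f} W14={d} W23={b} W24={d}
  W124={d}
components per intersection:
  W1: {d} {f}
  W2: {a,b,d} {c}
  W3: {b} {f}
  W4: {d} {e}
  W12: {d}
  W13: {f}
  W14: {d}
  W23: {b}
  W24: {d}
  W124: {d}
C dims 8,5,1; δ0: rk 4, SNF 1^4; δ1: rk 1, SNF 1^1
Ȟ^0 = (8 − 4) − 0 = 4, so Ȟ^0 ≅ Z^4
Ȟ^1 = (5 − 1) − 4 = 0, so Ȟ^1 ≅ 0
Ȟ^2 = (1 − 0) − 1 = 0, so Ȟ^2 ≅ 0


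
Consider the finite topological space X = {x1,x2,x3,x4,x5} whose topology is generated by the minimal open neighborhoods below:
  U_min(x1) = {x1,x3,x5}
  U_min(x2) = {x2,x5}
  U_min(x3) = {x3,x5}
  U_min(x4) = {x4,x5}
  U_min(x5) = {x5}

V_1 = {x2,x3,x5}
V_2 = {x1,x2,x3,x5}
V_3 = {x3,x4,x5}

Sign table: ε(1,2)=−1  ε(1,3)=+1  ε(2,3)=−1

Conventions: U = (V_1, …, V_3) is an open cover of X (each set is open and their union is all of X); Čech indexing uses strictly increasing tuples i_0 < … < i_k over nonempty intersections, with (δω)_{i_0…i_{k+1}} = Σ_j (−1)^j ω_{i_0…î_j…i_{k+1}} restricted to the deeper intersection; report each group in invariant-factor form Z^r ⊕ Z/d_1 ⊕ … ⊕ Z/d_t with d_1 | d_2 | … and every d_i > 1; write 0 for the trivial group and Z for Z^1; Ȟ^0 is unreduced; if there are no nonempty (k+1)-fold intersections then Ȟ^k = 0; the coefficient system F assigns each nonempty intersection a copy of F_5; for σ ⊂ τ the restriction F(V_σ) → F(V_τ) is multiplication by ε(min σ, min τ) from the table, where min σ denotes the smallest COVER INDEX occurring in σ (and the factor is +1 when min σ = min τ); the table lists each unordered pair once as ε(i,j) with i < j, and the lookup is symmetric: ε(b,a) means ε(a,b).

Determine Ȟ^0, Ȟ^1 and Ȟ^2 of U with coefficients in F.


Ȟ^0 ≅ Z/5,  Ȟ^1 ≅ 0,  Ȟ^2 ≅ 0

cover nerve:
  V12={x2,x3,x5} V13={x3,x5} V23={x3,x5}
  V123={x3,x5}
C dims 3,3,1; δ0: rk_F5 2; δ1: rk_F5 1
Ȟ^0: (3−2)−0=1 ⇒ Z/5
Ȟ^1: (3−1)−2=0 ⇒ 0
Ȟ^2: (1−0)−1=0 ⇒ 0


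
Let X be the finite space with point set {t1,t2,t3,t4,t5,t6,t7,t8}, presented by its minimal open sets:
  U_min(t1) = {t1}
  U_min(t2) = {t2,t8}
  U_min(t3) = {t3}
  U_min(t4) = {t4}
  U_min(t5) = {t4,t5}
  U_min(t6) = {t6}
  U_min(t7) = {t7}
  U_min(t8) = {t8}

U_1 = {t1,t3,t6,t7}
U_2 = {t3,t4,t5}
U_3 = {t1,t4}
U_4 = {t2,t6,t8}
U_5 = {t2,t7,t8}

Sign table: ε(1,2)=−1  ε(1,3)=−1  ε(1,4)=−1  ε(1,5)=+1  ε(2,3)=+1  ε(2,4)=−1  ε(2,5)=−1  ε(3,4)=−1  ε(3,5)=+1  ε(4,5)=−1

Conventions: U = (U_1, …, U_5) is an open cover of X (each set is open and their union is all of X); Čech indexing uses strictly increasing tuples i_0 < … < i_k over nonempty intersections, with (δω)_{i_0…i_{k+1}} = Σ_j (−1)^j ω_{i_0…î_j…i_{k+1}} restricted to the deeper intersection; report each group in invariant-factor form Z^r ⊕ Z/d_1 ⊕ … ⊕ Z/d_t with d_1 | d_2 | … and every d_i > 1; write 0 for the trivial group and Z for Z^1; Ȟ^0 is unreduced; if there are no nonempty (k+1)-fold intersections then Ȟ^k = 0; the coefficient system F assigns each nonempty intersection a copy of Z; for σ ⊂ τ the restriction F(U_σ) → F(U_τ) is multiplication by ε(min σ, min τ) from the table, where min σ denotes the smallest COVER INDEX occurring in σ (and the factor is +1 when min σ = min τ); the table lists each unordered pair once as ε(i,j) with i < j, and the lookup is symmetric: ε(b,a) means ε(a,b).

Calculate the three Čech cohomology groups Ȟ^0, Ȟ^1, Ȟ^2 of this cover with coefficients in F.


Ȟ^0 = Z,  Ȟ^1 = Z^2,  Ȟ^2 = 0

nerve simplices:
  U12={t3} U13={t1} U14={t6} U15={t7} U23={t4} U45={t2,t8}
C dims 5,6; δ0: rk 4, SNF 1^4
degree 0: 5−4−0 = 1 → Ȟ^0 ≅ Z
degree 1: 6−0−4 = 2 → Ȟ^1 ≅ Z^2
degree 2: 0−0−0 = 0 → Ȟ^2 ≅ 0


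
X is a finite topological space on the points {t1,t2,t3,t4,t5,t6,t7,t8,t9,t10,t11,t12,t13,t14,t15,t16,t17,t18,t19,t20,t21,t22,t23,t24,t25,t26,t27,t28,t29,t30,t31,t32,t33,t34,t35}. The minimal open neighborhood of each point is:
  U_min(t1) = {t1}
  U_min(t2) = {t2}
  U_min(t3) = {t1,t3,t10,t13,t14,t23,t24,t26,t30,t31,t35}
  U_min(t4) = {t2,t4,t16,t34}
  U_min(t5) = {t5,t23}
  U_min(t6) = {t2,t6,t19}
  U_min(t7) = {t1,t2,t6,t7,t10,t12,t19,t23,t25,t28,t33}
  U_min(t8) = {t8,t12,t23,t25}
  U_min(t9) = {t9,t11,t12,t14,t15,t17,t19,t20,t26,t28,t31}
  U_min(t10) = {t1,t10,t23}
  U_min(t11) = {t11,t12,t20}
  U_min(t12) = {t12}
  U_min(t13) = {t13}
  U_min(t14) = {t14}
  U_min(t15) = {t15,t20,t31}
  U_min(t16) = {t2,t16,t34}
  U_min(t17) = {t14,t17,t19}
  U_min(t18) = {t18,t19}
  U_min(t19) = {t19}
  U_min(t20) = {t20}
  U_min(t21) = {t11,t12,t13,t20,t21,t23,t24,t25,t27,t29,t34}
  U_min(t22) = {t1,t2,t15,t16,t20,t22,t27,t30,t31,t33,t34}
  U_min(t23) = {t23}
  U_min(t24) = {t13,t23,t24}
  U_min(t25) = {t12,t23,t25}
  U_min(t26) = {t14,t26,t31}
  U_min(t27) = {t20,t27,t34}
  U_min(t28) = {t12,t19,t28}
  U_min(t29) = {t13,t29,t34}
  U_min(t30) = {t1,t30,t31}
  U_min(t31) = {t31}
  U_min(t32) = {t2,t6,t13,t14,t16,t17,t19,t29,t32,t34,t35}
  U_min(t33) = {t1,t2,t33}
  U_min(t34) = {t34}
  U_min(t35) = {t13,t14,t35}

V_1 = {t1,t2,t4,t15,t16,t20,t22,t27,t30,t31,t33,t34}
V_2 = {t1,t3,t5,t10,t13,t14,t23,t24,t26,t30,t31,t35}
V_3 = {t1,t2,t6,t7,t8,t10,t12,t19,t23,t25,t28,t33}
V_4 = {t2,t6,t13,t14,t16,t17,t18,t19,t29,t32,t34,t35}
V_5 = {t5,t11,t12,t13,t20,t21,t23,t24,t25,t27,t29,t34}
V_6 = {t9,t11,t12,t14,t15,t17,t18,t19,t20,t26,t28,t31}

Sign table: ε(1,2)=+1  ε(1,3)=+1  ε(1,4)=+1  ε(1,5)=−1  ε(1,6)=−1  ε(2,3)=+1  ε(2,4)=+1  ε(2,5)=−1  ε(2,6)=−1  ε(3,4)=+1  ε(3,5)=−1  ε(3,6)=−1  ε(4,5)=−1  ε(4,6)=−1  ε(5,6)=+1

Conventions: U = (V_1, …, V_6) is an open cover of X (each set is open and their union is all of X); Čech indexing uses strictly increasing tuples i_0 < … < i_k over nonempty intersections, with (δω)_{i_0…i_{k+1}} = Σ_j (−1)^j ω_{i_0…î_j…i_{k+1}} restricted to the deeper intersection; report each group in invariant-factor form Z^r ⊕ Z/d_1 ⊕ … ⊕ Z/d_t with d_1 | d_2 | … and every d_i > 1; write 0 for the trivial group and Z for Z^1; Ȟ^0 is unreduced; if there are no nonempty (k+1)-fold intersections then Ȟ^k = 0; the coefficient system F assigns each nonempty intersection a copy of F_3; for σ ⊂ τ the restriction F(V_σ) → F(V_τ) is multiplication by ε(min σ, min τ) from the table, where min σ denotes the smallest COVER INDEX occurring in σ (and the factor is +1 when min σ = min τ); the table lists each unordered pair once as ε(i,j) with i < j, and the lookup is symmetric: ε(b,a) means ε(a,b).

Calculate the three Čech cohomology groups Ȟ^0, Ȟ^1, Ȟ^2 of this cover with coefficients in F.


cover nerve:
  V12={t1,t30,t31} V13={t1,t2,t33} V14={t2,t16,t34} V15={t20,t27,t34} V16={t15,t20,t31} V23={t1,t10,t23} V24={t13,t14,t35} V25={t5,t13,t23,t24} V26={t14,t26,t31} V34={t2,t6,t19} V35={t12,t23,t25} V36={t12,t19,t28} V45={t13,t29,t34} V46={t14,t17,t18,t19} V56={t11,t12,t20}
  V123={t1} V126={t31} V134={t2} V145={t34} V156={t20} V235={t23} V245={t13} V246={t14} V346={t19} V356={t12}
C dims 6,15,10; δ0: rk_F3 5; δ1: rk_F3 10
Ȟ^0: (6−5)−0=1 ⇒ Z/3
Ȟ^1: (15−10)−5=0 ⇒ 0
Ȟ^2: (10−0)−10=0 ⇒ 0

Ȟ^0(U;F) ≅ Z/3, Ȟ^1(U;F) ≅ 0, Ȟ^2(U;F) ≅ 0


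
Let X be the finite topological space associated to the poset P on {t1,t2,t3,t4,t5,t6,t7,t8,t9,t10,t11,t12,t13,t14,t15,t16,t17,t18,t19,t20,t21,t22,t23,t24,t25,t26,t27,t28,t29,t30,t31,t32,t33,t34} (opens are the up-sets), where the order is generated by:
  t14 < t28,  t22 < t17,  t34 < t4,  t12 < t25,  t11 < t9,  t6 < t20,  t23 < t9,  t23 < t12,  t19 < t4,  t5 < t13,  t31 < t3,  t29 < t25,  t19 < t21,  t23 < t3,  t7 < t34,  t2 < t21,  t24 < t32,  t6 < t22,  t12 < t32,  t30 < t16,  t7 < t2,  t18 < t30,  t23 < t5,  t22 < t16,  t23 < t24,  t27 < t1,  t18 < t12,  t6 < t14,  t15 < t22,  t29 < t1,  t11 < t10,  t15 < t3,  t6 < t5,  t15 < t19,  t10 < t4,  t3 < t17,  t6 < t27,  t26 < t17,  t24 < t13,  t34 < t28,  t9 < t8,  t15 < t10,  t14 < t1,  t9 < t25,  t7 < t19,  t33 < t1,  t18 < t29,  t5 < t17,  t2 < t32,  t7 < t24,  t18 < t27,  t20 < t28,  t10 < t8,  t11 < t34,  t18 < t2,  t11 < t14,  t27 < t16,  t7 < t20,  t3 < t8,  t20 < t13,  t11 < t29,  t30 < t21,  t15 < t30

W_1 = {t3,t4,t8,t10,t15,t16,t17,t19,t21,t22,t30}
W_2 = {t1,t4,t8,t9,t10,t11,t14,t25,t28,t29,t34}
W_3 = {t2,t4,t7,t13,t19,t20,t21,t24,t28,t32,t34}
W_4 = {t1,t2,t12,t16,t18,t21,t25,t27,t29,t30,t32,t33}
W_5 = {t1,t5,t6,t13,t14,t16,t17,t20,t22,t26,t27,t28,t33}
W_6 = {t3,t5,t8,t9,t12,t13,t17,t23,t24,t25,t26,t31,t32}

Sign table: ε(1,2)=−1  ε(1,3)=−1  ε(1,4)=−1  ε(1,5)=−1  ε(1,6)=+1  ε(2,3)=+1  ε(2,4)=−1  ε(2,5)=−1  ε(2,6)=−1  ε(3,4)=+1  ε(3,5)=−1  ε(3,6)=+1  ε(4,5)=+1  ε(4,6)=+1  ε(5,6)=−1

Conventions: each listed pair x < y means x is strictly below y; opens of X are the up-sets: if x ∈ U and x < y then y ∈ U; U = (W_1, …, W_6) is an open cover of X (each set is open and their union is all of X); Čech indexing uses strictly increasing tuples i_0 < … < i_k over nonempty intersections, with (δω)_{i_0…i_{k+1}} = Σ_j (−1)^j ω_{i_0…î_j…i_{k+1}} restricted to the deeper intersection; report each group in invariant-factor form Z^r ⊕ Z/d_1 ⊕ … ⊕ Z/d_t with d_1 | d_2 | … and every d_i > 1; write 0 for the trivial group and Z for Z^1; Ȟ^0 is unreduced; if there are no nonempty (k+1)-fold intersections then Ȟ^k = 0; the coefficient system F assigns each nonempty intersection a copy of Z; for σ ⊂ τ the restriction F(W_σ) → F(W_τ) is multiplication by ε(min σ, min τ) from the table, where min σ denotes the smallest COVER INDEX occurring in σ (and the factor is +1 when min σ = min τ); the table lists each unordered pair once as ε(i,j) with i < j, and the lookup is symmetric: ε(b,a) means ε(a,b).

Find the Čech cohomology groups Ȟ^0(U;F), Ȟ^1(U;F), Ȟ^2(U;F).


Ȟ^0(U;F) ≅ 0, Ȟ^1(U;F) ≅ Z/2 and Ȟ^2(U;F) ≅ Z

intersection data:
  W12={t4,t8,t10} W13={t4,t19,t21} W14={t16,t21,t30} W15={t16,t17,t22} W16={t3,t8,t17} W23={t4,t28,t34} W24={t1,t25,t29} W25={t1,t14,t28} W26={t8,t9,t25} W34={t2,t21,t32} W35={t13,t20,t28} W36={t13,t24,t32} W45={t1,t16,t27,t33} W46={t12,t25,t32} W56={t5,t13,t17,t26}
  W123={t4} W126={t8} W134={t21} W145={t16} W156={t17} W235={t28} W245={t1} W246={t25} W346={t32} W356={t13}
C dims 6,15,10; δ0: rk 6, SNF 1^5·2; δ1: rk 9, SNF 1^9
Ȟ^0 = (6 − 6) − 0 = 0, so Ȟ^0 ≅ 0
Ȟ^1 = (15 − 9) − 6 = 0 plus torsion [2], so Ȟ^1 ≅ Z/2
Ȟ^2 = (10 − 0) − 9 = 1, so Ȟ^2 ≅ Z


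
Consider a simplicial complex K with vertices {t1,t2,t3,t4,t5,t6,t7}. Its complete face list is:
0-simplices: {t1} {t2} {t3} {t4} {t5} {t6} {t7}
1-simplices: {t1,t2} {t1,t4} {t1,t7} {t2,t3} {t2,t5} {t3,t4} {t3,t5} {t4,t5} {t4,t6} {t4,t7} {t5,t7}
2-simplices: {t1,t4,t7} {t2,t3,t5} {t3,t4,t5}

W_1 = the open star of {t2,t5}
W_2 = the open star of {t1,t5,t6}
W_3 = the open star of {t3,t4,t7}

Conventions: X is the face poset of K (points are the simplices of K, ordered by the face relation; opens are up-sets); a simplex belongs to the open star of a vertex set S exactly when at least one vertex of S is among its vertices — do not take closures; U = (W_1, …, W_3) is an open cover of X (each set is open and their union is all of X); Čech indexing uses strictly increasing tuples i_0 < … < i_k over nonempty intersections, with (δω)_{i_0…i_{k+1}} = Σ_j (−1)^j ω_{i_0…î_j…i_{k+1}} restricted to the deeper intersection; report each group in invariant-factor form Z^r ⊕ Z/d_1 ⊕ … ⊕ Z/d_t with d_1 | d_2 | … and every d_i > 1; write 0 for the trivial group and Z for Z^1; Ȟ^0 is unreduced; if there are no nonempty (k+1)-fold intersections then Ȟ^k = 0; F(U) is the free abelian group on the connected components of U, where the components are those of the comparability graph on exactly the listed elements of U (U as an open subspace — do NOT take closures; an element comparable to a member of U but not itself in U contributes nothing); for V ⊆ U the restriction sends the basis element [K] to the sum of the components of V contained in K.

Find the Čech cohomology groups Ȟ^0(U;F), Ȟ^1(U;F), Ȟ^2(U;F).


Ȟ^0 = Z, Ȟ^1 = Z^2 and Ȟ^2 = 0

nonempty overlaps:
  W1={{t2},{t5},{t1,t2},{t2,t3},{t2,t5},{t3,t5},{t4,t5},{t5,t7},{t2,t3,t5},{t3,t4,t5}} W2={{t1},{t5},{t6},{t1,t2},{t1,t4},{t1,t7},{t2,t5},{t3,t5},{t4,t5},{t4,t6},{t5,t7},{t1,t4,t7},{t2,t3,t5},{t3,t4,t5}} W3={{t3},{t4},{t7},{t1,t4},{t1,t7},{t2,t3},{t3,t4},{t3,t5},{t4,t5},{t4,t6},{t4,t7},{t5,t7},{t1,t4,t7},{t2,t3,t5},{t3,t4,t5}}
  W12={{t5},{t1,t2},{t2,t5},{t3,t5},{t4,t5},{t5,t7},{t2,t3,t5},{t3,t4,t5}} W13={{t2,t3},{t3,t5},{t4,t5},{t5,t7},{t2,t3,t5},{t3,t4,t5}} W23={{t1,t4},{t1,t7},{t3,t5},{t4,t5},{t4,t6},{t5,t7},{t1,t4,t7},{t2,t3,t5},{t3,t4,t5}}
  W123={{t3,t5},{t4,t5},{t5,t7},{t2,t3,t5},{t3,t4,t5}}
components per intersection:
  W1: {{t2},{t5},{t1,t2},{t2,t3},{t2,t5},{t3,t5},{t4,t5},{t5,t7},{t2,t3,t5},{t3,t4,t5}}
  W2: {{t1},{t1,t2},{t1,t4},{t1,t7},{t1,t4,t7}} {{t5},{t2,t5},{t3,t5},{t4,t5},{t5,t7},{t2,t3,t5},{t3,t4,t5}} {{t6},{t4,t6}}
  W3: {{t3},{t4},{t7},{t1,t4},{t1,t7},{t2,t3},{t3,t4},{t3,t5},{t4,t5},{t4,t6},{t4,t7},{t5,t7},{t1,t4,t7},{t2,t3,t5},{t3,t4,t5}}
  W12: {{t5},{t2,t5},{t3,t5},{t4,t5},{t5,t7},{t2,t3,t5},{t3,t4,t5}} {{t1,t2}}
  W13: {{t2,t3},{t3,t5},{t4,t5},{t2,t3,t5},{t3,t4,t5}} {{t5,t7}}
  W23: {{t1,t4},{t1,t7},{t1,t4,t7}} {{t3,t5},{t4,t5},{t2,t3,t5},{t3,t4,t5}} {{t4,t6}} {{t5,t7}}
  W123: {{t3,t5},{t4,t5},{t2,t3,t5},{t3,t4,t5}} {{t5,t7}}
C dims 5,8,2; δ0: rk 4, SNF 1^4; δ1: rk 2, SNF 1^2
degree 0: 5−4−0 = 1 → Ȟ^0 ≅ Z
degree 1: 8−2−4 = 2 → Ȟ^1 ≅ Z^2
degree 2: 2−0−2 = 0 → Ȟ^2 ≅ 0


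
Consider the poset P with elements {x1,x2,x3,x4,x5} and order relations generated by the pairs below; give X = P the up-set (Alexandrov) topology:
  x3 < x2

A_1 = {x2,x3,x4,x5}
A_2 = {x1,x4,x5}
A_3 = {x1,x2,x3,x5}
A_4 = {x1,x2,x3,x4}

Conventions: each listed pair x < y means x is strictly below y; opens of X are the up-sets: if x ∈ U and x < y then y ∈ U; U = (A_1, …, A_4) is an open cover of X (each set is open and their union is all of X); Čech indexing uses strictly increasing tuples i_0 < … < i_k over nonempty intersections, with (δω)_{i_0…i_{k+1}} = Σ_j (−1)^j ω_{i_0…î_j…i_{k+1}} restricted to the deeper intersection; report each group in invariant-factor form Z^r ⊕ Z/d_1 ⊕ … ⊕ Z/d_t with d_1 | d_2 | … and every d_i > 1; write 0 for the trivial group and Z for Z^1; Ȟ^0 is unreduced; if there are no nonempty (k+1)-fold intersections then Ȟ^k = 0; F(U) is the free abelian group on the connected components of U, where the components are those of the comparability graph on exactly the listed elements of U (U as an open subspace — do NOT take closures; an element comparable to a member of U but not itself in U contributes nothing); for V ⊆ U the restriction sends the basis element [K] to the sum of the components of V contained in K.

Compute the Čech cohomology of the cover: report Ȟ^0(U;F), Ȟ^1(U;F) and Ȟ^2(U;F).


Ȟ^0(U;F) ≅ Z^4, Ȟ^1(U;F) ≅ 0, Ȟ^2(U;F) ≅ 0

intersection data:
  A12={x4,x5} A13={x2,x3,x5} A14={x2,x3,x4} A23={x1,x5} A24={x1,x4} A34={x1,x2,x3}
  A123={x5} A124={x4} A134={x2,x3} A234={x1}
components per intersection:
  A1: {x2,x3} {x4} {x5}
  A2: {x1} {x4} {x5}
  A3: {x1} {x2,x3} {x5}
  A4: {x1} {x2,x3} {x4}
  A12: {x4} {x5}
  A13: {x2,x3} {x5}
  A14: {x2,x3} {x4}
  A23: {x1} {x5}
  A24: {x1} {x4}
  A34: {x1} {x2,x3}
  A123: {x5}
  A124: {x4}
  A134: {x2,x3}
  A234: {x1}
C dims 12,12,4; δ0: rk 8, SNF 1^8; δ1: rk 4, SNF 1^4
Ȟ^0 = (12 − 8) − 0 = 4, so Ȟ^0 ≅ Z^4
Ȟ^1 = (12 − 4) − 8 = 0, so Ȟ^1 ≅ 0
Ȟ^2 = (4 − 0) − 4 = 0, so Ȟ^2 ≅ 0


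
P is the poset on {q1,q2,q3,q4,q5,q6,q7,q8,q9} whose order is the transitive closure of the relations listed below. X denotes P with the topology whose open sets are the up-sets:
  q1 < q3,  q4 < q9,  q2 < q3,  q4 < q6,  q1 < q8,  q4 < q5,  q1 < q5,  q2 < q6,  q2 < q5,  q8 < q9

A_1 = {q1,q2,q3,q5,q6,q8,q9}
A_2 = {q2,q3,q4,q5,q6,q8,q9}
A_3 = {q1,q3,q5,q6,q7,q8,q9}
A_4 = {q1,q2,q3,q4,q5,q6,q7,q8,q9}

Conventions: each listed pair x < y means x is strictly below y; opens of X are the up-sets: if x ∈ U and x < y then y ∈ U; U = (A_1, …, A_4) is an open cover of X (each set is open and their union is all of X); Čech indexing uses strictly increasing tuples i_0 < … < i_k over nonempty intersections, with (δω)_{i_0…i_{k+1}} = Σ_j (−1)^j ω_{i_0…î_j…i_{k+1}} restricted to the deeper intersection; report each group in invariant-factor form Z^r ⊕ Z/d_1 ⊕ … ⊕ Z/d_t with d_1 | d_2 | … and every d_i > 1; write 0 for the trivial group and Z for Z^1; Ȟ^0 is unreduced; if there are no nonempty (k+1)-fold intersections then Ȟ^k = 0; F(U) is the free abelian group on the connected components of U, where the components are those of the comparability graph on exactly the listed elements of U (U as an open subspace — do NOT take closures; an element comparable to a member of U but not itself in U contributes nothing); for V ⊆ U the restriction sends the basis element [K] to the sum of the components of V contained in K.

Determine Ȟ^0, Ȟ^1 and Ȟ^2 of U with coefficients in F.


nonempty intersections:
  A12={q2,q3,q5,q6,q8,q9} A13={q1,q3,q5,q6,q8,q9} A14={q1,q2,q3,q5,q6,q8,q9} A23={q3,q5,q6,q8,q9} A24={q2,q3,q4,q5,q6,q8,q9} A34={q1,q3,q5,q6,q7,q8,q9}
  A123={q3,q5,q6,q8,q9} A124={q2,q3,q5,q6,q8,q9} A134={q1,q3,q5,q6,q8,q9} A234={q3,q5,q6,q8,q9}
  A1234={q3,q5,q6,q8,q9}
components per intersection:
  A1: {q1,q2,q3,q5,q6,q8,q9}
  A2: {q2,q3,q4,q5,q6,q8,q9}
  A3: {q1,q3,q5,q8,q9} {q6} {q7}
  A4: {q1,q2,q3,q4,q5,q6,q8,q9} {q7}
  A12: {q2,q3,q5,q6} {q8,q9}
  A13: {q1,q3,q5,q8,q9} {q6}
  A14: {q1,q2,q3,q5,q6,q8,q9}
  A23: {q3} {q5} {q6} {q8,q9}
  A24: {q2,q3,q4,q5,q6,q8,q9}
  A34: {q1,q3,q5,q8,q9} {q6} {q7}
  A123: {q3} {q5} {q6} {q8,q9}
  A124: {q2,q3,q5,q6} {q8,q9}
  A134: {q1,q3,q5,q8,q9} {q6}
  A234: {q3} {q5} {q6} {q8,q9}
  A1234: {q3} {q5} {q6} {q8,q9}
C dims 7,13,12,4; δ0: rk 5, SNF 1^5; δ1: rk 8, SNF 1^8; δ2: rk 4, SNF 1^4
Ȟ^0: (7−5)−0=2 ⇒ Z^2
Ȟ^1: (13−8)−5=0 ⇒ 0
Ȟ^2: (12−4)−8=0 ⇒ 0

Ȟ^0(U;F) ≅ Z^2, Ȟ^1(U;F) ≅ 0, Ȟ^2(U;F) ≅ 0


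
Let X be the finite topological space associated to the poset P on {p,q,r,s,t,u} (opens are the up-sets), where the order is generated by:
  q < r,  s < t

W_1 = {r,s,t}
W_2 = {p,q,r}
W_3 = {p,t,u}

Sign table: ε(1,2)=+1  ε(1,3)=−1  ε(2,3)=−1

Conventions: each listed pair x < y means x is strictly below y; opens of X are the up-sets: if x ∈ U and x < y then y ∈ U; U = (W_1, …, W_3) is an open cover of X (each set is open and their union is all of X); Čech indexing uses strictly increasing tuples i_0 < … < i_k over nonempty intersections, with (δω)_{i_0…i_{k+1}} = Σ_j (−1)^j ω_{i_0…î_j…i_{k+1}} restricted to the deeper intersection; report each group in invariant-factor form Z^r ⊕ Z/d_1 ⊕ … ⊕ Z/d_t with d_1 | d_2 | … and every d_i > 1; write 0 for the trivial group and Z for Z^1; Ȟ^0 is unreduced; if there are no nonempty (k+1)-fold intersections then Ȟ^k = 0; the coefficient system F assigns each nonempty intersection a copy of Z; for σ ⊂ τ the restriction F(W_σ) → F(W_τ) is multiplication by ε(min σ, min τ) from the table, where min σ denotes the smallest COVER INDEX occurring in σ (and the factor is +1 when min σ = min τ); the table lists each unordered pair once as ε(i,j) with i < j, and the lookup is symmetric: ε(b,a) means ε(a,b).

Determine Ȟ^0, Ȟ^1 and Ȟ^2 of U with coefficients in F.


Ȟ^0 ≅ Z,  Ȟ^1 ≅ Z,  Ȟ^2 ≅ 0

cover nerve:
  W12={r} W13={t} W23={p}
C dims 3,3; δ0: rk 2, SNF 1^2
Ȟ^0: (3−2)−0=1 ⇒ Z
Ȟ^1: (3−0)−2=1 ⇒ Z
Ȟ^2: (0−0)−0=0 ⇒ 0


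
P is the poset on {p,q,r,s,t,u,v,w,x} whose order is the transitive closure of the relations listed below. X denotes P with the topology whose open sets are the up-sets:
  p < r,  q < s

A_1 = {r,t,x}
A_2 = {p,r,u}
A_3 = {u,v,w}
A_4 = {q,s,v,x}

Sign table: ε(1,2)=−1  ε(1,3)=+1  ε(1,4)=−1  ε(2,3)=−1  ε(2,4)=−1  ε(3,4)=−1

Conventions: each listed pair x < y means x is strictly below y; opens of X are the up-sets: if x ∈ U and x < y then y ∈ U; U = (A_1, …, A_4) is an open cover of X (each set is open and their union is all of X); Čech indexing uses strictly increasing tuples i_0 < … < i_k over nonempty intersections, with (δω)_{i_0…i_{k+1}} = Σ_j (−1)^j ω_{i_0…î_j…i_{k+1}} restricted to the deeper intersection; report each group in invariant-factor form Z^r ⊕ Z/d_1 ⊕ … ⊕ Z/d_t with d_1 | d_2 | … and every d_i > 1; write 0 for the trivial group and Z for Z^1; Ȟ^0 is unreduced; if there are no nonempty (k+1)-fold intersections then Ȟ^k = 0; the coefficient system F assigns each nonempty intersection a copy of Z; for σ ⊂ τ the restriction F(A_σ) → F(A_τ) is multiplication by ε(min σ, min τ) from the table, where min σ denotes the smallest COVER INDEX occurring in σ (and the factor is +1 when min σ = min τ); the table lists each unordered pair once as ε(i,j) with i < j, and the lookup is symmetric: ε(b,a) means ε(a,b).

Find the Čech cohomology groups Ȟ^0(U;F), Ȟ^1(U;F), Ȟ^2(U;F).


nerve of the cover:
  A12={r} A14={x} A23={u} A34={v}
C dims 4,4; δ0: rk 3, SNF 1^3
Ȟ^0 = (4 − 3) − 0 = 1, so Ȟ^0 ≅ Z
Ȟ^1 = (4 − 0) − 3 = 1, so Ȟ^1 ≅ Z
Ȟ^2 = (0 − 0) − 0 = 0, so Ȟ^2 ≅ 0

Ȟ^0 ≅ Z; Ȟ^1 ≅ Z; Ȟ^2 ≅ 0


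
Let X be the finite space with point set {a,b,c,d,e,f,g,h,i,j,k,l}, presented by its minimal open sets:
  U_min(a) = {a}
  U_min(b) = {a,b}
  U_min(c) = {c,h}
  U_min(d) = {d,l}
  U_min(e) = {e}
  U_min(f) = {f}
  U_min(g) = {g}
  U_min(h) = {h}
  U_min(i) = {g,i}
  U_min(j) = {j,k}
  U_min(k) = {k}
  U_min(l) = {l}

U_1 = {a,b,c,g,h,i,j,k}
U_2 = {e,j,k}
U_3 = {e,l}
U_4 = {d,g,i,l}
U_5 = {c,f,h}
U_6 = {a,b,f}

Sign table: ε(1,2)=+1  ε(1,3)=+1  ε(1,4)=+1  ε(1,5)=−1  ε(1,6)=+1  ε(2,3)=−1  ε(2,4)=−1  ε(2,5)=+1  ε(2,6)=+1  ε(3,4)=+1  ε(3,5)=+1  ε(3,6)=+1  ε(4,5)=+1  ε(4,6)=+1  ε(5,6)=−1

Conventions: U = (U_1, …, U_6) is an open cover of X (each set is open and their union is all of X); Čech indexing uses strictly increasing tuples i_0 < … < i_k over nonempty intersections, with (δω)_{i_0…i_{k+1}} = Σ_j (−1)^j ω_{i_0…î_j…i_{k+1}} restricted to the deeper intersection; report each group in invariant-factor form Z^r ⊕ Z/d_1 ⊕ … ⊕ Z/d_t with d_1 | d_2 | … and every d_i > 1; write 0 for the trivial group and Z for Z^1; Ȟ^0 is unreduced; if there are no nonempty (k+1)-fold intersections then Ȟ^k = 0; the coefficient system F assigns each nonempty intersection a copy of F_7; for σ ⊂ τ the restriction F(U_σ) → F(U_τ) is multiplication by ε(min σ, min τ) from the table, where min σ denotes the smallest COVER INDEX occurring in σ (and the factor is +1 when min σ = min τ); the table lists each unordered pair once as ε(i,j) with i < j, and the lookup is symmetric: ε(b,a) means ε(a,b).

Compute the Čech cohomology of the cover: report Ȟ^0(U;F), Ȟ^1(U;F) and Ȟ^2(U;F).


nonempty intersections:
  U12={j,k} U14={g,i} U15={c,h} U16={a,b} U23={e} U34={l} U56={f}
C dims 6,7; δ0: rk_F7 6
Ȟ^0: (6−6)−0=0 ⇒ 0
Ȟ^1: (7−0)−6=1 ⇒ Z/7
Ȟ^2: (0−0)−0=0 ⇒ 0

Ȟ^0 ≅ 0; Ȟ^1 ≅ Z/7; Ȟ^2 ≅ 0


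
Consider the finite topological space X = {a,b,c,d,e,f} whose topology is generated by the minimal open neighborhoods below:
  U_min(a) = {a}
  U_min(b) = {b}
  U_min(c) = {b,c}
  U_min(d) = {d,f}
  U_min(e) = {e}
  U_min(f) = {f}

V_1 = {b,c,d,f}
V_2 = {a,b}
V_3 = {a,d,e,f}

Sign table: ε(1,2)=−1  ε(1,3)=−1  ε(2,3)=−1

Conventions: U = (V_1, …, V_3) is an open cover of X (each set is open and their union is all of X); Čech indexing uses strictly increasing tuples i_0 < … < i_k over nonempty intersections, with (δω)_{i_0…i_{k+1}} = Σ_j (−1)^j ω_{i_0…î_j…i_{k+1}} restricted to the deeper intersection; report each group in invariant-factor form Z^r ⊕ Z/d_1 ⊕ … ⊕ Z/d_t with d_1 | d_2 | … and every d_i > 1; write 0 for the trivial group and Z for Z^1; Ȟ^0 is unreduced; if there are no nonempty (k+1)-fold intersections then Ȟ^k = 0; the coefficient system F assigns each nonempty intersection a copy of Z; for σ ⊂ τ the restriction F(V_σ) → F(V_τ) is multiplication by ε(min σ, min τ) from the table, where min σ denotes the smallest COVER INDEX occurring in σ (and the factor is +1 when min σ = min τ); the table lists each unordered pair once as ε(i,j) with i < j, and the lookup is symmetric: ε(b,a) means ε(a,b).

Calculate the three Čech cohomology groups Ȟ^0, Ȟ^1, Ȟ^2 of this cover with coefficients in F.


Ȟ^0 ≅ 0, Ȟ^1 ≅ Z/2 and Ȟ^2 ≅ 0

intersection data:
  V12={b} V13={d,f} V23={a}
C dims 3,3; δ0: rk 3, SNF 1^2·2
Ȟ^0 = (3 − 3) − 0 = 0, so Ȟ^0 ≅ 0
Ȟ^1 = (3 − 0) − 3 = 0 plus torsion [2], so Ȟ^1 ≅ Z/2
Ȟ^2 = (0 − 0) − 0 = 0, so Ȟ^2 ≅ 0


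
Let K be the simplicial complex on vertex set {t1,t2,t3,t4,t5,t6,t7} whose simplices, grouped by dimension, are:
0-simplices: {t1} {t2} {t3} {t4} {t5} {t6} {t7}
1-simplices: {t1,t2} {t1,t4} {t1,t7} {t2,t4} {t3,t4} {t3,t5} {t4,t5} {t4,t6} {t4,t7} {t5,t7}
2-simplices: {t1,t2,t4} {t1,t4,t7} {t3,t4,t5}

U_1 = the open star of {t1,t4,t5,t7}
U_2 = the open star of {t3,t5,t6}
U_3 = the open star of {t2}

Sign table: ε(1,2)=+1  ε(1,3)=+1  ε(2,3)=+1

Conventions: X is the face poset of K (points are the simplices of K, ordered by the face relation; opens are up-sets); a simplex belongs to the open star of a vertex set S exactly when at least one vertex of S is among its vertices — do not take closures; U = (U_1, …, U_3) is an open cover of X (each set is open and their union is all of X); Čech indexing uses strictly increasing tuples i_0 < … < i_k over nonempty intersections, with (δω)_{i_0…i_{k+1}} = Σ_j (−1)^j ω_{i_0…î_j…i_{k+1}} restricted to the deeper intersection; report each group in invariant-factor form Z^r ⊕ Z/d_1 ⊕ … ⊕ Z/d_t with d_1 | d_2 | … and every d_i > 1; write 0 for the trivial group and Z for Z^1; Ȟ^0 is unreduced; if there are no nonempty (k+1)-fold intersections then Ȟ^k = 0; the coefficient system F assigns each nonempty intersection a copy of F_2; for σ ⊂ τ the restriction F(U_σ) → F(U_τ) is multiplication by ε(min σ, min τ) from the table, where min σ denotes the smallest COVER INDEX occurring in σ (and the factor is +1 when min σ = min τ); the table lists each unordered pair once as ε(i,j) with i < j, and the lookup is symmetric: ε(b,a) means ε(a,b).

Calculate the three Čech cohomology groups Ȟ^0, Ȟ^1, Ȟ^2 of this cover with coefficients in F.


nonempty intersections:
  U1={{t1},{t4},{t5},{t7},{t1,t2},{t1,t4},{t1,t7},{t2,t4},{t3,t4},{t3,t5},{t4,t5},{t4,t6},{t4,t7},{t5,t7},{t1,t2,t4},{t1,t4,t7},{t3,t4,t5}} U2={{t3},{t5},{t6},{t3,t4},{t3,t5},{t4,t5},{t4,t6},{t5,t7},{t3,t4,t5}} U3={{t2},{t1,t2},{t2,t4},{t1,t2,t4}}
  U12={{t5},{t3,t4},{t3,t5},{t4,t5},{t4,t6},{t5,t7},{t3,t4,t5}} U13={{t1,t2},{t2,t4},{t1,t2,t4}}
C dims 3,2; δ0: rk_F2 2
Ȟ^0: (3−2)−0=1 ⇒ Z/2
Ȟ^1: (2−0)−2=0 ⇒ 0
Ȟ^2: (0−0)−0=0 ⇒ 0

Ȟ^0(U;F) ≅ Z/2, Ȟ^1(U;F) ≅ 0, Ȟ^2(U;F) ≅ 0


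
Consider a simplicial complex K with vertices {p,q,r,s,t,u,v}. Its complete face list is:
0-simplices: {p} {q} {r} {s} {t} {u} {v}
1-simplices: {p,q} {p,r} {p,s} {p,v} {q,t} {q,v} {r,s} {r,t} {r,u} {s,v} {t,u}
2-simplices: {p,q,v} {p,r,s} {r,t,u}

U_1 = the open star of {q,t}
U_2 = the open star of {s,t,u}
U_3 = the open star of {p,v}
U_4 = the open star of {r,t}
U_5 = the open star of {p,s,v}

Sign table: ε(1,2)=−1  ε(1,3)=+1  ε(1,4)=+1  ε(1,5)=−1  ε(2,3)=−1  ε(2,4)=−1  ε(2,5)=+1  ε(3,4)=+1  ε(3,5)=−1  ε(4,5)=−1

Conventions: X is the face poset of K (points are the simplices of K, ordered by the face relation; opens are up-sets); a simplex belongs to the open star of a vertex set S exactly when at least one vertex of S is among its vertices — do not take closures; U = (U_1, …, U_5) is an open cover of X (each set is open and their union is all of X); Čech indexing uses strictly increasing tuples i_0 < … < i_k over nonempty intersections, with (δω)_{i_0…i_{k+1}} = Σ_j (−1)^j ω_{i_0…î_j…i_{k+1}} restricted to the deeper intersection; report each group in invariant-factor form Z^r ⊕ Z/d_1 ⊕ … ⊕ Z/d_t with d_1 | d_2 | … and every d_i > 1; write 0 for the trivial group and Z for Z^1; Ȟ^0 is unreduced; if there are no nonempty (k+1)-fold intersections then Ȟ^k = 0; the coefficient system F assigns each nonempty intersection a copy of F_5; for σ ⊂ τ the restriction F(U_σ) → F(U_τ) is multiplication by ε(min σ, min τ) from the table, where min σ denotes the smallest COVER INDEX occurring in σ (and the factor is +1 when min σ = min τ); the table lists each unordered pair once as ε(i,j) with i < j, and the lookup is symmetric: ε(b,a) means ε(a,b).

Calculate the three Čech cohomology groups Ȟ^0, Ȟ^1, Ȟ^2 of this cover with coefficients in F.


Ȟ^0 = Z/5, Ȟ^1 = Z/5, Ȟ^2 = 0

cover nerve:
  U1={{q},{t},{p,q},{q,t},{q,v},{r,t},{t,u},{p,q,v},{r,t,u}} U2={{s},{t},{u},{p,s},{q,t},{r,s},{r,t},{r,u},{s,v},{t,u},{p,r,s},{r,t,u}} U3={{p},{v},{p,q},{p,r},{p,s},{p,v},{q,v},{s,v},{p,q,v},{p,r,s}} U4={{r},{t},{p,r},{q,t},{r,s},{r,t},{r,u},{t,u},{p,r,s},{r,t,u}} U5={{p},{s},{v},{p,q},{p,r},{p,s},{p,v},{q,v},{r,s},{s,v},{p,q,v},{p,r,s}}
  U12={{t},{q,t},{r,t},{t,u},{r,t,u}} U13={{p,q},{q,v},{p,q,v}} U14={{t},{q,t},{r,t},{t,u},{r,t,u}} U15={{p,q},{q,v},{p,q,v}} U23={{p,s},{s,v},{p,r,s}} U24={{t},{q,t},{r,s},{r,t},{r,u},{t,u},{p,r,s},{r,t,u}} U25={{s},{p,s},{r,s},{s,v},{p,r,s}} U34={{p,r},{p,r,s}} U35={{p},{v},{p,q},{p,r},{p,s},{p,v},{q,v},{s,v},{p,q,v},{p,r,s}} U45={{p,r},{r,s},{p,r,s}}
  U124={{t},{q,t},{r,t},{t,u},{r,t,u}} U135={{p,q},{q,v},{p,q,v}} U234={{p,r,s}} U235={{p,s},{s,v},{p,r,s}} U245={{r,s},{p,r,s}} U345={{p,r},{p,r,s}}
  U2345={{p,r,s}}
C dims 5,10,6,1; δ0: rk_F5 4; δ1: rk_F5 5; δ2: rk_F5 1
Ȟ^0: (5−4)−0=1 ⇒ Z/5
Ȟ^1: (10−5)−4=1 ⇒ Z/5
Ȟ^2: (6−1)−5=0 ⇒ 0
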